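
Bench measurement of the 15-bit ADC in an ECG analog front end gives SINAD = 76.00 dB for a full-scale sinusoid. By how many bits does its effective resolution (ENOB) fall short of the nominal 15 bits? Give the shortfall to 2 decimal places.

ENOB = (SINAD − 1.76)/6.02 = (76.00 − 1.76)/6.02 = 12.3322 bits.
Lost resolution: 15 − 12.3322 = 2.6678 bits.

2.67 bits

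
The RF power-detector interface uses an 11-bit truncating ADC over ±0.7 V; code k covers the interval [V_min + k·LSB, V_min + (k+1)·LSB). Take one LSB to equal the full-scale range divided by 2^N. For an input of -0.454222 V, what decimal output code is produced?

The full-scale span is 0.7 − (-0.7) = 1.4 V. LSB = 1.4 V / 2^11 ≈ 0.6836 mV.
code = ⌊(V_in − V_min)/LSB⌋ = ⌊(V_in − V_min) × 2^11 / range⌋
     = ⌊(-0.454222 − (-0.7)) × 2048 / 1.4⌋ = ⌊0.245778 × 2048/1.4⌋
     = ⌊359.538⌋ = 359.

359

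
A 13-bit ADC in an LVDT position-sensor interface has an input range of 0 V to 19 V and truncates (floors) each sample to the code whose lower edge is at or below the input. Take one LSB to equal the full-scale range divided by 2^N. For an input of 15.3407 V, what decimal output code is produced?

Range is 19 V. LSB = 19 V / 2^13 ≈ 2.319 mV.
code = ⌊(V_in − V_min)/LSB⌋ = ⌊(V_in − V_min) × 2^13 / range⌋
     = ⌊(15.3407 − (0)) × 8192 / 19⌋ = ⌊15.3407 × 8192/19⌋
     = ⌊6614.264⌋ = 6614.

6614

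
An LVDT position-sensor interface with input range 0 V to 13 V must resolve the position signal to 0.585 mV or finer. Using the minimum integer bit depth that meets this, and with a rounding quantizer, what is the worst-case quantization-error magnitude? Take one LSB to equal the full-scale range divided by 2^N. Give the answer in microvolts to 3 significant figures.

Range is 13 V.
Need 2^N ≥ 13 V / 0.585 mV = 22220 → N_min = 15.
Step size = 13/32768 V = 396.73 µV.
Max error for round-to-nearest is LSB/2 = 198 µV.

198 µV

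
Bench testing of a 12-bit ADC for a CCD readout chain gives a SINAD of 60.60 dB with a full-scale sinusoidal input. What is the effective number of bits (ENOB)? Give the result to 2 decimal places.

9.77 bits

ENOB = (60.60 − 1.76)/6.02 = 9.7741 bits.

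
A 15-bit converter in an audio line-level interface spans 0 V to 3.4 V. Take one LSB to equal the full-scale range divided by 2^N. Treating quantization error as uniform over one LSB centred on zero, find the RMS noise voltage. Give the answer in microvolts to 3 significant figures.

Span = 3.4 V.
Step size = 3.4/32768 V = 103.76 µV.
V_rms = LSB/√12 = 103.76 µV / √12 = 30.0 µV.

30.0 µV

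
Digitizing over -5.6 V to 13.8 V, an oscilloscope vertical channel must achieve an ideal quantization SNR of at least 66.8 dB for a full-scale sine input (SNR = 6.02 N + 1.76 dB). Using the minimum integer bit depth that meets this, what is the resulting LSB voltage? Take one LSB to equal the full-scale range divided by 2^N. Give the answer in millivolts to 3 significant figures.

The full-scale span is 13.8 − (-5.6) = 19.4 V.
6.02 N + 1.76 ≥ 66.8 gives N ≥ 10.804, so the minimum integer is 11.
Step size = 19.4/2048 V = 9.47 mV.

9.47 mV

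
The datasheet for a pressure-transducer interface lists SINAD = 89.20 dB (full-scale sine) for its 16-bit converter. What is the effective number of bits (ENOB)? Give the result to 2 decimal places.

14.52 bits

(89.20 − 1.76) / 6.02 = 87.44/6.02 = 14.5249 effective bits.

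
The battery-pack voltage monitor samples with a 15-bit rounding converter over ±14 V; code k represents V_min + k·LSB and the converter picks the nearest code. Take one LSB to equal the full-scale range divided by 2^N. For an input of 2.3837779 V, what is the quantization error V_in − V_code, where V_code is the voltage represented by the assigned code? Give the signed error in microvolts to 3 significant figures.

−255 µV

Span: 14 V − (-14 V) = 28 V. LSB = 28 V / 2^15 ≈ 0.8545 mV.
Position in LSBs: (2.3837779 − (-14)) × 32768/28 = 19173.7012; rounding gives k = 19174.
V_code = -14 + (19174/32768) × 28 = 2.3840332031 V.
Error = V_in − V_code = 2.3837779 − (2.3840332031) = −255 µV.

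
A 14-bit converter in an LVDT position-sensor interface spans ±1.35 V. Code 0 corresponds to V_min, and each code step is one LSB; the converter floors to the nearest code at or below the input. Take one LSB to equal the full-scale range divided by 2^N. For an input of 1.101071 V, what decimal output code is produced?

Range = 1.35 − (-1.35) = 2.7 V. LSB = 2.7 V / 2^14 ≈ 164.8 µV.
V_in − V_min = 1.101071 − (-1.35) = 2.451071 V.
Divide by LSB: 2.451071 × 16384/2.7 = 14873.4619.
Truncating gives code 14873.

14873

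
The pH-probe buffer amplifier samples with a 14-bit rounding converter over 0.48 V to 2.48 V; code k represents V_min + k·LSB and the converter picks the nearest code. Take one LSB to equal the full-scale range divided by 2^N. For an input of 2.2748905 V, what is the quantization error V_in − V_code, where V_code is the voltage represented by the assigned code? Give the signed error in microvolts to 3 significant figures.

Range = 2.48 − (0.48) = 2 V. LSB = 2 V / 2^14 ≈ 122.1 µV.
Position in LSBs: (2.2748905 − (0.48)) × 16384/2 = 14703.7430; rounding gives k = 14704.
V_code = V_min + k × range/2^14 = 0.48 + 14704 × 2/16384 = 2.2749218750 V.
e = 2.2748905 − (2.2749218750) = −31.4 µV.

−31.4 µV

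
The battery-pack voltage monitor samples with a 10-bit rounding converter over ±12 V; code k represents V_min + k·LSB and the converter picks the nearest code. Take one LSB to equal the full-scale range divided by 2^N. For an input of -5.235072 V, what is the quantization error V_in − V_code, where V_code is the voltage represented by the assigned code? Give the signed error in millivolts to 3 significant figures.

−8.51 mV

The full-scale span is 12 − (-12) = 24 V. LSB = 24 V / 2^10 ≈ 23.44 mV.
(V_in − V_min)/LSB = (-5.235072 − (-12)) × 1024/24 = 288.6369 → nearest code k = 289.
V_code = V_min + k × range/2^10 = -12 + 289 × 24/1024 = -5.226562500 V.
e = -5.235072 − (-5.226562500) = −8.51 mV.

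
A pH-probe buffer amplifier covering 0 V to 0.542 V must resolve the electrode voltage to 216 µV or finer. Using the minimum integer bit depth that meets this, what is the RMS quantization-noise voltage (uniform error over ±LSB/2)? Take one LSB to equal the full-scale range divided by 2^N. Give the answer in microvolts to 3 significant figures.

Full-scale range = 0.542 V.
Levels needed ≥ 0.542/216 µV = 2509. 2^12 = 4096 suffices, so N_min = 12.
Step size = 0.542/4096 V = 132.32 µV.
RMS noise = LSB/√12 = 38.2 µV.

38.2 µV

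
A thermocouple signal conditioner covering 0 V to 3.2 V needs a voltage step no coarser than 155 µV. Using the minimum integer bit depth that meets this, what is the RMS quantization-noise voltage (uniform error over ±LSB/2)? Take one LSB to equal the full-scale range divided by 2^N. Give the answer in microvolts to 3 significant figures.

V_FS = 3.2 V.
3.2 V / 155 µV = 20650. Since 2^14 = 16384 and 2^15 = 32768, N = 15.
LSB = 3.2 V / 2^15 = 97.656 µV.
σ_q = LSB/√12 = 97.656 µV/3.4641 = 28.2 µV.

28.2 µV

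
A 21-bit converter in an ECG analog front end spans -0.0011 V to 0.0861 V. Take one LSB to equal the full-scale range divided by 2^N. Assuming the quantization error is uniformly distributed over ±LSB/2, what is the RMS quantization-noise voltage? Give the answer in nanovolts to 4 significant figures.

12.00 nV

The full-scale span is 0.0861 − (-0.0011) = 0.0872 V.
One LSB is 0.0872 V / 2097152 = 41.5802 nV.
V_rms = LSB/√12 = 41.5802 nV / √12 = 12.00 nV.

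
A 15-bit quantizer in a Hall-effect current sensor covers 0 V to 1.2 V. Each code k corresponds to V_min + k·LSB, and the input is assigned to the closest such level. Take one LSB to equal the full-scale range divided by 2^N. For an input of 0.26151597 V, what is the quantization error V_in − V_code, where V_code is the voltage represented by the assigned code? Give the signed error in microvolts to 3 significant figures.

+4.74 µV

V_FS = 1.2 V. LSB = 1.2 V / 2^15 ≈ 36.62 µV.
(0.26151597 − (0)) / LSB = 0.26151597 × 32768/1.2 = 7141.1294. Nearest integer: k = 7141.
V_code = 0 + (7141/32768) × 1.2 = 0.26151123047 V.
V_in − V_code = 0.26151597 − (0.26151123047) = +4.74 µV.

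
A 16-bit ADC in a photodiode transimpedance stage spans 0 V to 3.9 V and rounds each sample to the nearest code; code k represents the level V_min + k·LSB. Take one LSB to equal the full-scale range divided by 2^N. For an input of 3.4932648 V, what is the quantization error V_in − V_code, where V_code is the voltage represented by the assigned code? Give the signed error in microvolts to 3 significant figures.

Full-scale range = 3.9 V. LSB = 3.9 V / 2^16 ≈ 59.51 µV.
(V_in − V_min)/LSB = (3.4932648 − (0)) × 65536/3.9 = 58701.1800 → nearest code k = 58701.
V_code = V_min + k × range/2^16 = 0 + 58701 × 3.9/65536 = 3.4932540894 V.
e = 3.4932648 − (3.4932540894) = +10.7 µV.

+10.7 µV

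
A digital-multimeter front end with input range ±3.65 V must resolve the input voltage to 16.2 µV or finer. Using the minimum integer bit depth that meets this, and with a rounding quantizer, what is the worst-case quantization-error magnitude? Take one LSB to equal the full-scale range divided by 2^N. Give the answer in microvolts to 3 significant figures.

Span: 3.65 V − (-3.65 V) = 7.3 V.
Levels needed ≥ 7.3/16.2 µV = 450600. 2^19 = 524288 suffices, so N_min = 19.
LSB = 7.3 V / 2^19 = 13.924 µV.
Max error for round-to-nearest is LSB/2 = 6.96 µV.

6.96 µV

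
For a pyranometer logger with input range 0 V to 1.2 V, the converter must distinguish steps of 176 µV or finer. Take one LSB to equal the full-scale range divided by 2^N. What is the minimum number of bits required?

13 bits

V_FS = 1.2 V.
Levels needed ≥ 1.2/176 µV = 6818. 2^13 = 8192 suffices, so N_min = 13.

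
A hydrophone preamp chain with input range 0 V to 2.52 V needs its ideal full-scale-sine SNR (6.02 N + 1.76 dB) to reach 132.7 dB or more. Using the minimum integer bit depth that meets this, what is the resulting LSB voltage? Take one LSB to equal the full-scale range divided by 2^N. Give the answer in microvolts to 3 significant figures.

0.601 µV

Span = 2.52 V.
6.02 N + 1.76 ≥ 132.7 gives N ≥ 21.751, so the minimum integer is 22.
One LSB is 2.52 V / 4194304 = 0.601 µV.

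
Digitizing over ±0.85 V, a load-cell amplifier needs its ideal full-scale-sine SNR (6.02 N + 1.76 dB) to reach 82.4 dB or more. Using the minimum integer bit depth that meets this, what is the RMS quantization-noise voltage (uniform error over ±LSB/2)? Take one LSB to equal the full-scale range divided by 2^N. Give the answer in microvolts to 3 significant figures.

Full-scale range = 0.85 V − (-0.85 V) = 1.7 V.
Solving 6.02 N ≥ 82.4 − 1.76: N ≥ 13.395. Round up → N = 14.
Step size = 1.7/16384 V = 103.76 µV.
V_rms = LSB/√12 = 30.0 µV.

30.0 µV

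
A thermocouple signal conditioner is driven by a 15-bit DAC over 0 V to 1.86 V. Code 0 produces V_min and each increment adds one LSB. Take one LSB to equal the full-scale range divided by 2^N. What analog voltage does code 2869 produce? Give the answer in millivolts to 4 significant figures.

162.9 mV

Span = 1.86 V. LSB = 1.86 V / 2^15.
V_out = V_min + code × LSB = 0 V + 2869 × 1.86 V / 32768
      = 0 V + 0.162852 V = 0.162852 V.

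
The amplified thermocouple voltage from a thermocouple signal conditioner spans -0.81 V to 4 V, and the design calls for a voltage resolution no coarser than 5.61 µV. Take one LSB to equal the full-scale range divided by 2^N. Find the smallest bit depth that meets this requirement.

20 bits

The full-scale span is 4 − (-0.81) = 4.81 V.
Levels needed ≥ 4.81/5.61 µV = 857400. 2^20 = 1048576 suffices, so N_min = 20.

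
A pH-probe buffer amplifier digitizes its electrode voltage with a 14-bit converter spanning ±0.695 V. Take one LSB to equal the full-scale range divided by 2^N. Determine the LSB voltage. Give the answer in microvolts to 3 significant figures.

Range = 0.695 − (-0.695) = 1.39 V.
2^14 = 16384 levels.
LSB = 1.39 V ÷ 2^14 = 1.39/16384 V = 84.8 µV.

84.8 µV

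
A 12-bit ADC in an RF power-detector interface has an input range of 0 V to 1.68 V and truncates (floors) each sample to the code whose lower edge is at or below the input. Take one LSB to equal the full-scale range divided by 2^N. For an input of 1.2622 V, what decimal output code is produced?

Range is 1.68 V. LSB = 1.68 V / 2^12 ≈ 410.2 µV.
code = ⌊(V_in − V_min)/LSB⌋ = ⌊(V_in − V_min) × 2^12 / range⌋
     = ⌊(1.2622 − (0)) × 4096 / 1.68⌋ = ⌊1.2622 × 4096/1.68⌋
     = ⌊3077.364⌋ = 3077.

3077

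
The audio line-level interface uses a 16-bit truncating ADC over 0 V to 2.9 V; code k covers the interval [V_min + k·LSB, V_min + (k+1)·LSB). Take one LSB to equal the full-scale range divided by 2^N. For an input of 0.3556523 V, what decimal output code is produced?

V_FS = 2.9 V. LSB = 2.9 V / 2^16 ≈ 44.25 µV.
(V_in − V_min) × 2^16/range = (0.3556523 − (0)) × 65536/2.9 = 8037.251.
Floor → code = 8037.

8037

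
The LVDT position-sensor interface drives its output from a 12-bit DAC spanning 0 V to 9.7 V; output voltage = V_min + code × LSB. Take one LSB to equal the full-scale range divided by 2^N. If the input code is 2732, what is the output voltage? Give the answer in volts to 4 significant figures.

Span = 9.7 V. LSB = 9.7 V / 2^12.
Output = V_min + (2732/4096) × range = 0 + 0.666992 × 9.7 V
      = 0 + 6.46982 = 6.46982 V.

6.470 V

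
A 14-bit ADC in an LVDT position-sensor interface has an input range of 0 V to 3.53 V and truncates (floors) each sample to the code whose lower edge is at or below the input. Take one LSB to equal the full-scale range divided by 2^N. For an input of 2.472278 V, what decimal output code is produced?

11474

V_FS = 3.53 V. LSB = 3.53 V / 2^14 ≈ 215.5 µV.
V_in − V_min = 2.472278 − (0) = 2.472278 V.
Divide by LSB: 2.472278 × 16384/3.53 = 11474.7317.
Truncating gives code 11474.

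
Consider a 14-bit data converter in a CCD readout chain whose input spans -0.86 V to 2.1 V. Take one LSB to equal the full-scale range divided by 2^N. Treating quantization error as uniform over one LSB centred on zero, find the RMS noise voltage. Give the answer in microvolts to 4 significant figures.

52.15 µV

Span: 2.1 V − (-0.86 V) = 2.96 V.
LSB = 2.96 V / 2^14 = 180.664 µV.
For a uniform distribution on [−LSB/2, +LSB/2], V_rms = LSB/√12 = 180.664 µV/3.4641 = 52.15 µV.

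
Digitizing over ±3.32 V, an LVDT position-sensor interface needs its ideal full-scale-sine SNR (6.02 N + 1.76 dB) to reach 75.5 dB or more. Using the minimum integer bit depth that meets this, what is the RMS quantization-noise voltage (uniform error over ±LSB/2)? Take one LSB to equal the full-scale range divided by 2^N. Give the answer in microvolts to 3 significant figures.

Range = 3.32 − (-3.32) = 6.64 V.
Required N = ⌈(75.5 − 1.76)/6.02⌉ = ⌈12.249⌉ = 13.
Step size = 6.64/8192 V = 0.81055 mV.
V_rms = LSB/√12 = 234 µV.

234 µV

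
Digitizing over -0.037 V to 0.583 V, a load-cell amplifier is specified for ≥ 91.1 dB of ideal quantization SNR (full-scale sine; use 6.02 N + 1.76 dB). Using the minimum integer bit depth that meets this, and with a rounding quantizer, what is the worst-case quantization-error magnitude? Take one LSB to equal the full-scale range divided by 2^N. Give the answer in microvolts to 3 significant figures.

Full-scale range = 0.583 V − (-0.037 V) = 0.62 V.
Required N = ⌈(91.1 − 1.76)/6.02⌉ = ⌈14.841⌉ = 15.
One LSB is 0.62 V / 32768 = 18.921 µV.
Max error for round-to-nearest is LSB/2 = 9.46 µV.

9.46 µV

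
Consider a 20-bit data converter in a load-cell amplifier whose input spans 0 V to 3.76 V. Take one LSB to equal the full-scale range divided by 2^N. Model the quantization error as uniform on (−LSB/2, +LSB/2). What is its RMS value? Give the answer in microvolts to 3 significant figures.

1.04 µV

Span = 3.76 V.
LSB = 3.76 V / 2^20 = 3.5858 µV.
For a uniform distribution on [−LSB/2, +LSB/2], V_rms = LSB/√12 = 3.5858 µV/3.4641 = 1.04 µV.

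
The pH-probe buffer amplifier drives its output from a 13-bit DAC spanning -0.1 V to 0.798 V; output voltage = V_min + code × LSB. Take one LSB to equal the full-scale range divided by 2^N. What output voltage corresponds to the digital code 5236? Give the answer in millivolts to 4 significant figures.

The full-scale span is 0.798 − (-0.1) = 0.898 V. LSB = 0.898 V / 2^13.
V_out = V_min + code × LSB = -0.1 V + 5236 × 0.898 V / 8192
      = -0.1 V + 0.573966 V = 0.473966 V.

474.0 mV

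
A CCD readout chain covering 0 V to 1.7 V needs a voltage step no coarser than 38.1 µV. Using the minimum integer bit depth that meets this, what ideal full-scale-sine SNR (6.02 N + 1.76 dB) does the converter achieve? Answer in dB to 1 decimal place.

V_FS = 1.7 V.
Levels needed ≥ 1.7/38.1 µV = 44620. 2^16 = 65536 suffices, so N_min = 16.
SNR = 6.02 × 16 + 1.76 = 98.08 dB.

98.1 dB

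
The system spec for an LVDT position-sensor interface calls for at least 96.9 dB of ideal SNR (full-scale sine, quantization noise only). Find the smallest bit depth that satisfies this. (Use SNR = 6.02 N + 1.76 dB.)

Required N = ⌈(96.9 − 1.76)/6.02⌉ = ⌈15.804⌉ = 16.

16 bits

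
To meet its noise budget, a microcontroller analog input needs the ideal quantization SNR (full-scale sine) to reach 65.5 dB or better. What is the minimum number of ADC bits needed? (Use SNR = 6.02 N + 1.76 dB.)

11 bits

Required N = ⌈(65.5 − 1.76)/6.02⌉ = ⌈10.588⌉ = 11.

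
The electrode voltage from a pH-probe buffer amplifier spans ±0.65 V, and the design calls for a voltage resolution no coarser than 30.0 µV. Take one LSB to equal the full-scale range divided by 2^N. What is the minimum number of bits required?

Range = 0.65 − (-0.65) = 1.3 V.
1.3 V / 30.0 µV = 43330. Since 2^15 = 32768 and 2^16 = 65536, N = 16.

16 bits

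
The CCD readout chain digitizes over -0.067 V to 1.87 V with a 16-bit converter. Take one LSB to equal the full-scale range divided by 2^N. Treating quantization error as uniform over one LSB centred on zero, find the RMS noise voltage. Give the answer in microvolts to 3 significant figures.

Full-scale range = 1.87 V − (-0.067 V) = 1.937 V.
One LSB is 1.937 V / 65536 = 29.556 µV.
For a uniform distribution on [−LSB/2, +LSB/2], V_rms = LSB/√12 = 29.556 µV/3.4641 = 8.53 µV.

8.53 µV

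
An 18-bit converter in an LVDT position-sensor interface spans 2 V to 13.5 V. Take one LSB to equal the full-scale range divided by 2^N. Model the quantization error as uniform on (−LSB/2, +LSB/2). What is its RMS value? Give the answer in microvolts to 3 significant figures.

12.7 µV

Span: 13.5 V − (2 V) = 11.5 V.
LSB = 11.5 V / 2^18 = 43.869 µV.
For a uniform distribution on [−LSB/2, +LSB/2], V_rms = LSB/√12 = 43.869 µV/3.4641 = 12.7 µV.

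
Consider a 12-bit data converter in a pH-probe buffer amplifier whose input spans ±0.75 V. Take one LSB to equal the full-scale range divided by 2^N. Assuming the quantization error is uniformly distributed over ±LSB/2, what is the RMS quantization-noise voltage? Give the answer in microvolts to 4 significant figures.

Range = 0.75 − (-0.75) = 1.5 V.
LSB = 1.5 V ÷ 2^12 = 1.5/4096 V = 366.211 µV.
σ_q = LSB/√12 = 366.211 µV/3.4641 = 105.7 µV.

105.7 µV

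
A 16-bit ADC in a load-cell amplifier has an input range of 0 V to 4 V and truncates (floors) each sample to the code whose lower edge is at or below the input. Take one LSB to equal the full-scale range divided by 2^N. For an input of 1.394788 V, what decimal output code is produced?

Span = 4 V. LSB = 4 V / 2^16 ≈ 61.04 µV.
(V_in − V_min) × 2^16/range = (1.394788 − (0)) × 65536/4 = 22852.207.
Floor → code = 22852.

22852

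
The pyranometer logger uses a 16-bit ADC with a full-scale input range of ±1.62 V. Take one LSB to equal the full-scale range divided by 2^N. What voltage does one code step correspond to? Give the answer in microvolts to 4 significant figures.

49.44 µV

Full-scale range = 1.62 V − (-1.62 V) = 3.24 V.
There are 2^16 = 65536 steps.
Step size = 3.24/65536 V = 49.44 µV.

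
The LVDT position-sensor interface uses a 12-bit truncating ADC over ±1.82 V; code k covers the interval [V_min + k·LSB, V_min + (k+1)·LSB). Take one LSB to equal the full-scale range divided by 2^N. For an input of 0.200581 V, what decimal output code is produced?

The full-scale span is 1.82 − (-1.82) = 3.64 V. LSB = 3.64 V / 2^12 ≈ 0.8887 mV.
code = ⌊(V_in − V_min)/LSB⌋ = ⌊(V_in − V_min) × 2^12 / range⌋
     = ⌊(0.200581 − (-1.82)) × 4096 / 3.64⌋ = ⌊2.020581 × 4096/3.64⌋
     = ⌊2273.709⌋ = 2273.

2273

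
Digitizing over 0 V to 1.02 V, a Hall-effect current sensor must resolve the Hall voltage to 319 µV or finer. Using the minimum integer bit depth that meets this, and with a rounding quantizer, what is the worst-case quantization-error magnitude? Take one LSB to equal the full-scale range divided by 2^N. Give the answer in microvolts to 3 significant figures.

Full-scale range = 1.02 V.
1.02 V / 319 µV = 3197. Since 2^11 = 2048 and 2^12 = 4096, N = 12.
LSB = 1.02 V ÷ 2^12 = 1.02/4096 V = 249.02 µV.
Half an LSB is 125 µV.

125 µV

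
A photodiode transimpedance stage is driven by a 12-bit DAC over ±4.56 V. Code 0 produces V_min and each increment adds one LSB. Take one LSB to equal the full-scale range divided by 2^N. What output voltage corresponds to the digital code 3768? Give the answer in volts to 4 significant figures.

3.830 V

Span: 4.56 V − (-4.56 V) = 9.12 V. LSB = 9.12 V / 2^12.
Output = V_min + (3768/4096) × range = -4.56 + 0.919922 × 9.12 V
      = -4.56 V + 8.38969 V = 3.82969 V.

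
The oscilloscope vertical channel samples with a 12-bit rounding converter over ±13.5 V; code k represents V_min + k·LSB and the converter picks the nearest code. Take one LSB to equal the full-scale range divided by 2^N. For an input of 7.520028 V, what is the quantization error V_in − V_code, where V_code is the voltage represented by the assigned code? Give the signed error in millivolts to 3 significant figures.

Range = 13.5 − (-13.5) = 27 V. LSB = 27 V / 2^12 ≈ 6.592 mV.
Position in LSBs: (7.520028 − (-13.5)) × 4096/27 = 3188.8161; rounding gives k = 3189.
Reconstructed level: -13.5 + 3189 × 27/4096 V = 7.521240234 V.
e = 7.520028 − (7.521240234) = −1.21 mV.

−1.21 mV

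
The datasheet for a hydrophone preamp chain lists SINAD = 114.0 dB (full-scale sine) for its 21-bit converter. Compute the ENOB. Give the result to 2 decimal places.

18.64 bits

ENOB = (114.0 − 1.76)/6.02 = 18.6445 bits.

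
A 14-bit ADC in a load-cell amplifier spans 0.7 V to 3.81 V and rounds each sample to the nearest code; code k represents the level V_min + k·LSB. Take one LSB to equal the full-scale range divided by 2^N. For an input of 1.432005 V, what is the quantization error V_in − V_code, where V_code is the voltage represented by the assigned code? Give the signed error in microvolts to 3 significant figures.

+61.6 µV

Full-scale range = 3.81 V − (0.7 V) = 3.11 V. LSB = 3.11 V / 2^14 ≈ 189.8 µV.
(V_in − V_min)/LSB = (1.432005 − (0.7)) × 16384/3.11 = 3856.3247 → nearest code k = 3856.
V_code = 0.7 + (3856/16384) × 3.11 = 1.4319433594 V.
Error = V_in − V_code = 1.432005 − (1.4319433594) = +61.6 µV.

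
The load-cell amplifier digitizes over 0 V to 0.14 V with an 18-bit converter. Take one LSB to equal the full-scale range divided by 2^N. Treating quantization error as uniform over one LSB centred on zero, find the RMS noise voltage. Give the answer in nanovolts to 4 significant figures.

154.2 nV

V_FS = 0.14 V.
LSB = 0.14 V ÷ 2^18 = 0.14/262144 V = 0.534058 µV.
V_rms = LSB/√12 = 0.534058 µV / √12 = 154.2 nV.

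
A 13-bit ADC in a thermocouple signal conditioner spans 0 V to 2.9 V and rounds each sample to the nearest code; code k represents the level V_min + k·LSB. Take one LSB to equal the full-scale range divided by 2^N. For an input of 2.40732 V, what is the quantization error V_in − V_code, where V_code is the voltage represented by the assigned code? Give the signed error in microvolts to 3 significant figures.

Span = 2.9 V. LSB = 2.9 V / 2^13 ≈ 354.0 µV.
(2.40732 − (0)) / LSB = 2.40732 × 8192/2.9 = 6800.2639. Nearest integer: k = 6800.
V_code = V_min + k × range/2^13 = 0 + 6800 × 2.9/8192 = 2.407226563 V.
e = 2.40732 − (2.407226563) = +93.4 µV.

+93.4 µV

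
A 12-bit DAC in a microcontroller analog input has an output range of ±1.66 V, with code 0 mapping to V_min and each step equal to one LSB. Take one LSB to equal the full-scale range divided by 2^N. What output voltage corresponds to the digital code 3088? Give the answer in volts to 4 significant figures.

Span: 1.66 V − (-1.66 V) = 3.32 V. LSB = 3.32 V / 2^12.
Output = V_min + (3088/4096) × range = -1.66 + 0.753906 × 3.32 V
      = -1.66 + 2.50297 = 0.842969 V.

0.8430 V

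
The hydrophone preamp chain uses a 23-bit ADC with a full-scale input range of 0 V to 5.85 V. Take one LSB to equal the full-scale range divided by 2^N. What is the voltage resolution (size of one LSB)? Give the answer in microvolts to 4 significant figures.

Span = 5.85 V.
Number of codes = 2^23 = 8388608.
One LSB is 5.85 V / 8388608 = 0.6974 µV.

0.6974 µV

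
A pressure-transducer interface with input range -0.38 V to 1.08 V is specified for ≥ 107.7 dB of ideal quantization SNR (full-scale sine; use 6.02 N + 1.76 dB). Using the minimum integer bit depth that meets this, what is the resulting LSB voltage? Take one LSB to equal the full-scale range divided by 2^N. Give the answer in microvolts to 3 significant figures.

5.57 µV

Full-scale range = 1.08 V − (-0.38 V) = 1.46 V.
Solving 6.02 N ≥ 107.7 − 1.76: N ≥ 17.598. Round up → N = 18.
One LSB is 1.46 V / 262144 = 5.57 µV.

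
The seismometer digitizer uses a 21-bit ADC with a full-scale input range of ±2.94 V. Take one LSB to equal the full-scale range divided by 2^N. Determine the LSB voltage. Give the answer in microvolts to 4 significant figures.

Range = 2.94 − (-2.94) = 5.88 V.
2^21 = 2097152 levels.
LSB = 5.88 V ÷ 2^21 = 5.88/2097152 V = 2.804 µV.

2.804 µV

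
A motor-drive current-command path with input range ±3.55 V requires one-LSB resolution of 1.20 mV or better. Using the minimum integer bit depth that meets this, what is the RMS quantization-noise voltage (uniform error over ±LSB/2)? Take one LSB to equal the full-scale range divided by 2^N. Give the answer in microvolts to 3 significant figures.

Range = 3.55 − (-3.55) = 7.1 V.
Required number of levels: 7.1/1.20 mV = 5916.7; smallest N with 2^N ≥ that is 13.
LSB = 7.1 V / 2^13 = 0.86670 mV.
RMS noise = LSB/√12 = 250 µV.

250 µV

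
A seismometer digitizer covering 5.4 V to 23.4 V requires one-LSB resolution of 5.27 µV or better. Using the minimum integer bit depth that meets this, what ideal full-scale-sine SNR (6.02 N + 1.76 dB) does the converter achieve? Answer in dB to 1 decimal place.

Span: 23.4 V − (5.4 V) = 18 V.
Required number of levels: 18/5.27 µV = 3.4156e6; smallest N with 2^N ≥ that is 22.
Ideal SNR at N = 22: 6.02·22 + 1.76 = 134.2 dB.

134.2 dB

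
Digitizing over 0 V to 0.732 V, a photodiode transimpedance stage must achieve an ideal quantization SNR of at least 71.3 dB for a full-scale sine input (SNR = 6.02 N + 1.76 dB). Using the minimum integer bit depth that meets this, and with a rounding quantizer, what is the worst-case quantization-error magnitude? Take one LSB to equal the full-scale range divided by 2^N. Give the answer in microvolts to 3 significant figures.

Full-scale range = 0.732 V.
Required N = ⌈(71.3 − 1.76)/6.02⌉ = ⌈11.551⌉ = 12.
One LSB is 0.732 V / 4096 = 178.71 µV.
|e|_max = LSB/2 = 89.4 µV.

89.4 µV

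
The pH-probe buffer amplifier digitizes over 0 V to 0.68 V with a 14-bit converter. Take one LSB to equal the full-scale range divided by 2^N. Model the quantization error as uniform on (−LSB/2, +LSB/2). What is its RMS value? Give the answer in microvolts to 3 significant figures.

V_FS = 0.68 V.
Step size = 0.68/16384 V = 41.504 µV.
V_rms = LSB/√12 = 41.504 µV / √12 = 12.0 µV.

12.0 µV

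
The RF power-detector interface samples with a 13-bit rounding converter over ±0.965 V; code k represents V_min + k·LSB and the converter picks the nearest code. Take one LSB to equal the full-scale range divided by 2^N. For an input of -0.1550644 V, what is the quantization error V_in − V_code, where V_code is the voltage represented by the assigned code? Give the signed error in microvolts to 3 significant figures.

−42.4 µV

The full-scale span is 0.965 − (-0.965) = 1.93 V. LSB = 1.93 V / 2^13 ≈ 235.6 µV.
(-0.1550644 − (-0.965)) / LSB = 0.8099356 × 8192/1.93 = 3437.8199. Nearest integer: k = 3438.
Reconstructed level: -0.965 + 3438 × 1.93/8192 V = -0.1550219727 V.
e = -0.1550644 − (-0.1550219727) = −42.4 µV.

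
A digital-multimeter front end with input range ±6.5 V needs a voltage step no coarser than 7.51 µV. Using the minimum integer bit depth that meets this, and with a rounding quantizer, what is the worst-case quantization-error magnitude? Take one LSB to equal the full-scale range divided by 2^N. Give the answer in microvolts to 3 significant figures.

Range = 6.5 − (-6.5) = 13 V.
13 V / 7.51 µV = 1.731e6. Since 2^20 = 1048576 and 2^21 = 2097152, N = 21.
LSB = 13 V ÷ 2^21 = 13/2097152 V = 6.1989 µV.
Half an LSB is 3.10 µV.

3.10 µV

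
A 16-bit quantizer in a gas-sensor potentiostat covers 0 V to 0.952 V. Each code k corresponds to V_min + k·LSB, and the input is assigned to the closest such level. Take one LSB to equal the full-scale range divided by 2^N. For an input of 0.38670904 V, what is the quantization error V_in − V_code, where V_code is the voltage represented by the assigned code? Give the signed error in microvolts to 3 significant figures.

+2.62 µV

V_FS = 0.952 V. LSB = 0.952 V / 2^16 ≈ 14.53 µV.
Position in LSBs: (0.38670904 − (0)) × 65536/0.952 = 26621.1803; rounding gives k = 26621.
Reconstructed level: 0 + 26621 × 0.952/65536 V = 0.38670642090 V.
Error = V_in − V_code = 0.38670904 − (0.38670642090) = +2.62 µV.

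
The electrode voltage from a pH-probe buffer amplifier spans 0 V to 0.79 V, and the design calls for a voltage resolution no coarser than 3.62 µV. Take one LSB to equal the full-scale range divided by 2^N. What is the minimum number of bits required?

18 bits

Span = 0.79 V.
0.79 V / 3.62 µV = 218200. Since 2^17 = 131072 and 2^18 = 262144, N = 18.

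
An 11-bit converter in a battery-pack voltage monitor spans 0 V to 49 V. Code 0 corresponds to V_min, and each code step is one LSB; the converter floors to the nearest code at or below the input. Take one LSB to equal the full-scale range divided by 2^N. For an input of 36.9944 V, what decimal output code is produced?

Range is 49 V. LSB = 49 V / 2^11 ≈ 23.93 mV.
(V_in − V_min) × 2^11/range = (36.9944 − (0)) × 2048/49 = 1546.215.
Floor → code = 1546.

1546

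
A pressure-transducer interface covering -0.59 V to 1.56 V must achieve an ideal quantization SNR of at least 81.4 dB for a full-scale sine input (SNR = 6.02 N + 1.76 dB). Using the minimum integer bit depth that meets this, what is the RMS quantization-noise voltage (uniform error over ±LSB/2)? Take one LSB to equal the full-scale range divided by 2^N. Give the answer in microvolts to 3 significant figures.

37.9 µV

Full-scale range = 1.56 V − (-0.59 V) = 2.15 V.
N ≥ (81.4 − 1.76)/6.02 = 13.229 → N_min = 14.
LSB = 2.15 V / 2^14 = 131.23 µV.
V_rms = LSB/√12 = 37.9 µV.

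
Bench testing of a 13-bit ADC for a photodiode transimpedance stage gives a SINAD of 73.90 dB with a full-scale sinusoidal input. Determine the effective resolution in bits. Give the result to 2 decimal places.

11.98 bits

Inverting SNR = 6.02 N + 1.76: N_eff = (73.90 − 1.76)/6.02 = 11.9834.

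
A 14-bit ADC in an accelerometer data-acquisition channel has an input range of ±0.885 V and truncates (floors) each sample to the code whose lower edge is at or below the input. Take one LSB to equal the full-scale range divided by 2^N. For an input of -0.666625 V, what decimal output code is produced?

2021

Full-scale range = 0.885 V − (-0.885 V) = 1.77 V. LSB = 1.77 V / 2^14 ≈ 108.0 µV.
(V_in − V_min) × 2^14/range = (-0.666625 − (-0.885)) × 16384/1.77 = 2021.388.
Floor → code = 2021.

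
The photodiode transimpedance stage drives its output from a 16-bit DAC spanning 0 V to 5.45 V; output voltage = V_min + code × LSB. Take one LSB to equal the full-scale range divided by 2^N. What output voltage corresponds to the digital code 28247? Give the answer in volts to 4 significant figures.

Span = 5.45 V. LSB = 5.45 V / 2^16.
V_out = V_min + code × LSB = 0 V + 28247 × 5.45 V / 65536
      = 0 + 2.34903 = 2.34903 V.

2.349 V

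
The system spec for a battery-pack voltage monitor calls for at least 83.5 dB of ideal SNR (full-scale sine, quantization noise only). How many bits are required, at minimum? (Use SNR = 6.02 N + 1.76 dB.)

14 bits

Required N = ⌈(83.5 − 1.76)/6.02⌉ = ⌈13.578⌉ = 14.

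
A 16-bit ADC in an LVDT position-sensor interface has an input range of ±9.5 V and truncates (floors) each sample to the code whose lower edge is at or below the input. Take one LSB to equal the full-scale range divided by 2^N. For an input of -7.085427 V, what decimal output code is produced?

Span: 9.5 V − (-9.5 V) = 19 V. LSB = 19 V / 2^16 ≈ 289.9 µV.
code = ⌊(V_in − V_min)/LSB⌋ = ⌊(V_in − V_min) × 2^16 / range⌋
     = ⌊(-7.085427 − (-9.5)) × 65536 / 19⌋ = ⌊2.414573 × 65536/19⌋
     = ⌊8328.498⌋ = 8328.

8328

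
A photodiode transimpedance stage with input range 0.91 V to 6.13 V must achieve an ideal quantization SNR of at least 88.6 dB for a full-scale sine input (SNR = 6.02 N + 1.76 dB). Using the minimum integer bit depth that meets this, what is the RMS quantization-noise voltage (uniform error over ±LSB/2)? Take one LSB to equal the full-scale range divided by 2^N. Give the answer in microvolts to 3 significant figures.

The full-scale span is 6.13 − (0.91) = 5.22 V.
N ≥ (88.6 − 1.76)/6.02 = 14.425 → N_min = 15.
One LSB is 5.22 V / 32768 = 159.30 µV.
RMS noise = LSB/√12 = 46.0 µV.

46.0 µV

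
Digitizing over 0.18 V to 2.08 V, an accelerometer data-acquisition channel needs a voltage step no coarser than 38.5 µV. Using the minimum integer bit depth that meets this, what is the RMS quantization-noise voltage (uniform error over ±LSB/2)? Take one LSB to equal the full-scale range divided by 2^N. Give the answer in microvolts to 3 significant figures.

Full-scale range = 2.08 V − (0.18 V) = 1.9 V.
Levels needed ≥ 1.9/38.5 µV = 49350. 2^16 = 65536 suffices, so N_min = 16.
Step size = 1.9/65536 V = 28.992 µV.
RMS noise = LSB/√12 = 8.37 µV.

8.37 µV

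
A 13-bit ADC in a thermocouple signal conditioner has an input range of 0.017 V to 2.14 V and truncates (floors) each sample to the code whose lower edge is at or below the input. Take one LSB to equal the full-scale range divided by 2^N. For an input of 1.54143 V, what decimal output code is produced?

Range = 2.14 − (0.017) = 2.123 V. LSB = 2.123 V / 2^13 ≈ 259.2 µV.
V_in − V_min = 1.54143 − (0.017) = 1.52443 V.
Divide by LSB: 1.52443 × 8192/2.123 = 5882.3036.
Truncating gives code 5882.

5882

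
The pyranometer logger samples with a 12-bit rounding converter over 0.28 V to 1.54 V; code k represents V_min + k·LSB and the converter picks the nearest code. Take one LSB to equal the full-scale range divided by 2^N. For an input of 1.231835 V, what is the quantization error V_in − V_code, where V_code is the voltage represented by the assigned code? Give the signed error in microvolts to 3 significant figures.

The full-scale span is 1.54 − (0.28) = 1.26 V. LSB = 1.26 V / 2^12 ≈ 307.6 µV.
Position in LSBs: (1.231835 − (0.28)) × 4096/1.26 = 3094.2192; rounding gives k = 3094.
V_code = 0.28 + (3094/4096) × 1.26 = 1.231767578 V.
Error = V_in − V_code = 1.231835 − (1.231767578) = +67.4 µV.

+67.4 µV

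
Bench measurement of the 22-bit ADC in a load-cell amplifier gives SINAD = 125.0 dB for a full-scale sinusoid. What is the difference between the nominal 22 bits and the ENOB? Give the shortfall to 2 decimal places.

ENOB = (SINAD − 1.76)/6.02 = (125.0 − 1.76)/6.02 = 20.4718 bits.
Shortfall = 22 − 20.4718 = 1.5282 bits.

1.53 bits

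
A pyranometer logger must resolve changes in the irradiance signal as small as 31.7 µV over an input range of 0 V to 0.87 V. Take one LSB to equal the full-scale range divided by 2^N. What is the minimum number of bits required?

Span = 0.87 V.
Need 2^N ≥ 0.87 V / 31.7 µV = 27440 → N_min = 15.

15 bits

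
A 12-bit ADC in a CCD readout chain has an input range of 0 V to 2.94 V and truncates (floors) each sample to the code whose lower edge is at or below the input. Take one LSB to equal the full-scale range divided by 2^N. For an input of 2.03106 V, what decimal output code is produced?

V_FS = 2.94 V. LSB = 2.94 V / 2^12 ≈ 0.7178 mV.
code = ⌊(V_in − V_min)/LSB⌋ = ⌊(V_in − V_min) × 2^12 / range⌋
     = ⌊(2.03106 − (0)) × 4096 / 2.94⌋ = ⌊2.03106 × 4096/2.94⌋
     = ⌊2829.667⌋ = 2829.

2829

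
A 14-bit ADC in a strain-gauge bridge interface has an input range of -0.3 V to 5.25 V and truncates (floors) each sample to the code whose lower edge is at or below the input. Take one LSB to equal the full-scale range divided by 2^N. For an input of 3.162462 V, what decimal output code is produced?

Range = 5.25 − (-0.3) = 5.55 V. LSB = 5.55 V / 2^14 ≈ 338.7 µV.
V_in − V_min = 3.162462 − (-0.3) = 3.462462 V.
Divide by LSB: 3.462462 × 16384/5.55 = 10221.4374.
Truncating gives code 10221.

10221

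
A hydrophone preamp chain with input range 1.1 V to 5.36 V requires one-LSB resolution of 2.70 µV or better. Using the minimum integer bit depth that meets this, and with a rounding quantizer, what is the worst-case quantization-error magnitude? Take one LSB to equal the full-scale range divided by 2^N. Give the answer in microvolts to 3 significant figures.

Range = 5.36 − (1.1) = 4.26 V.
Need 2^N ≥ 4.26 V / 2.70 µV = 1.578e6 → N_min = 21.
Step size = 4.26/2097152 V = 2.0313 µV.
Max error for round-to-nearest is LSB/2 = 1.02 µV.

1.02 µV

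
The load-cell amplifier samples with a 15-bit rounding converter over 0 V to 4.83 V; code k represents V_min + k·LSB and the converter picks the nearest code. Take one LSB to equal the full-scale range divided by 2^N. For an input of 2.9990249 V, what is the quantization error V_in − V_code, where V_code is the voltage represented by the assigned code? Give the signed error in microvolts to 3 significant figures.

Full-scale range = 4.83 V. LSB = 4.83 V / 2^15 ≈ 147.4 µV.
Position in LSBs: (2.9990249 − (0)) × 32768/4.83 = 20346.1797; rounding gives k = 20346.
V_code = 0 + (20346/32768) × 4.83 = 2.9989984131 V.
e = 2.9990249 − (2.9989984131) = +26.5 µV.

+26.5 µV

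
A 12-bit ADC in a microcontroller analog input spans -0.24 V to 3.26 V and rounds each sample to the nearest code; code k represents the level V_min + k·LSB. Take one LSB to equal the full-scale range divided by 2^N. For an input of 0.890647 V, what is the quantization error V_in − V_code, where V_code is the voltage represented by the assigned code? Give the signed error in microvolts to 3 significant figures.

+154 µV

Span: 3.26 V − (-0.24 V) = 3.5 V. LSB = 3.5 V / 2^12 ≈ 0.8545 mV.
(V_in − V_min)/LSB = (0.890647 − (-0.24)) × 4096/3.5 = 1323.1800 → nearest code k = 1323.
V_code = V_min + k × range/2^12 = -0.24 + 1323 × 3.5/4096 = 0.8904931641 V.
e = 0.890647 − (0.8904931641) = +154 µV.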